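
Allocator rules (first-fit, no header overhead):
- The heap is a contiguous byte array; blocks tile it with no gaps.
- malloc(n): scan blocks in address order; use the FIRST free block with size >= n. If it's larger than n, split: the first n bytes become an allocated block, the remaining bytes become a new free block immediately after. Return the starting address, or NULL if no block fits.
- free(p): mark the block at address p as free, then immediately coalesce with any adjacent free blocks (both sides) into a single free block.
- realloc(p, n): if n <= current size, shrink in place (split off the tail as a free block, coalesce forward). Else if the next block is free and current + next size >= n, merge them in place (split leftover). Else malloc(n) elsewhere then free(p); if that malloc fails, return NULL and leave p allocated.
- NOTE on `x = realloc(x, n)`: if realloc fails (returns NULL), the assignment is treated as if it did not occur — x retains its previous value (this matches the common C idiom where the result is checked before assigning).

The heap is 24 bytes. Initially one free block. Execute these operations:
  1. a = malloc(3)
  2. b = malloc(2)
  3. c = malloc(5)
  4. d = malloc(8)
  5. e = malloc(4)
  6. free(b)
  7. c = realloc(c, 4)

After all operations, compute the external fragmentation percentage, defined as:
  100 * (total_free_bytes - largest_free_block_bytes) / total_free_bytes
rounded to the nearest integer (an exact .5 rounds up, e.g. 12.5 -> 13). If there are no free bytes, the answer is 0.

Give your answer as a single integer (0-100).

Answer: 60

Derivation:
Op 1: a = malloc(3) -> a = 0; heap: [0-2 ALLOC][3-23 FREE]
Op 2: b = malloc(2) -> b = 3; heap: [0-2 ALLOC][3-4 ALLOC][5-23 FREE]
Op 3: c = malloc(5) -> c = 5; heap: [0-2 ALLOC][3-4 ALLOC][5-9 ALLOC][10-23 FREE]
Op 4: d = malloc(8) -> d = 10; heap: [0-2 ALLOC][3-4 ALLOC][5-9 ALLOC][10-17 ALLOC][18-23 FREE]
Op 5: e = malloc(4) -> e = 18; heap: [0-2 ALLOC][3-4 ALLOC][5-9 ALLOC][10-17 ALLOC][18-21 ALLOC][22-23 FREE]
Op 6: free(b) -> (freed b); heap: [0-2 ALLOC][3-4 FREE][5-9 ALLOC][10-17 ALLOC][18-21 ALLOC][22-23 FREE]
Op 7: c = realloc(c, 4) -> c = 5; heap: [0-2 ALLOC][3-4 FREE][5-8 ALLOC][9-9 FREE][10-17 ALLOC][18-21 ALLOC][22-23 FREE]
Free blocks: [2 1 2] total_free=5 largest=2 -> 100*(5-2)/5 = 300/5 = 60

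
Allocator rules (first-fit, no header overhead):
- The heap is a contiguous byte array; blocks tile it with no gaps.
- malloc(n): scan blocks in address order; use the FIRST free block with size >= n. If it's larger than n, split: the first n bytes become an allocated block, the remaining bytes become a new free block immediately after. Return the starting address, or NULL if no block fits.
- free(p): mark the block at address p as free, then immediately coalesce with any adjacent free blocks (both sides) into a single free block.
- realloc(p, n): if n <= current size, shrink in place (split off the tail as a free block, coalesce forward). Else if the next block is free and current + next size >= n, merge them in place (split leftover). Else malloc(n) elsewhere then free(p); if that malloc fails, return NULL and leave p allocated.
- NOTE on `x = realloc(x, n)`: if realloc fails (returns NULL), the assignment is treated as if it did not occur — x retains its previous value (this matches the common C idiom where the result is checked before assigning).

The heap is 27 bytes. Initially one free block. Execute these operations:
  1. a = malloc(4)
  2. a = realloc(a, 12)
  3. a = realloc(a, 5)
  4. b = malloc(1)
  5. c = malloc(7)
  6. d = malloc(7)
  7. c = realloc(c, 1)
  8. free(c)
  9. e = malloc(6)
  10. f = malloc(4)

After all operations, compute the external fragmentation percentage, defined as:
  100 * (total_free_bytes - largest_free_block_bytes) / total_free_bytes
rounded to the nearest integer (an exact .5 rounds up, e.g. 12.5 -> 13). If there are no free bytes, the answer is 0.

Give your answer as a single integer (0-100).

Op 1: a = malloc(4) -> a = 0; heap: [0-3 ALLOC][4-26 FREE]
Op 2: a = realloc(a, 12) -> a = 0; heap: [0-11 ALLOC][12-26 FREE]
Op 3: a = realloc(a, 5) -> a = 0; heap: [0-4 ALLOC][5-26 FREE]
Op 4: b = malloc(1) -> b = 5; heap: [0-4 ALLOC][5-5 ALLOC][6-26 FREE]
Op 5: c = malloc(7) -> c = 6; heap: [0-4 ALLOC][5-5 ALLOC][6-12 ALLOC][13-26 FREE]
Op 6: d = malloc(7) -> d = 13; heap: [0-4 ALLOC][5-5 ALLOC][6-12 ALLOC][13-19 ALLOC][20-26 FREE]
Op 7: c = realloc(c, 1) -> c = 6; heap: [0-4 ALLOC][5-5 ALLOC][6-6 ALLOC][7-12 FREE][13-19 ALLOC][20-26 FREE]
Op 8: free(c) -> (freed c); heap: [0-4 ALLOC][5-5 ALLOC][6-12 FREE][13-19 ALLOC][20-26 FREE]
Op 9: e = malloc(6) -> e = 6; heap: [0-4 ALLOC][5-5 ALLOC][6-11 ALLOC][12-12 FREE][13-19 ALLOC][20-26 FREE]
Op 10: f = malloc(4) -> f = 20; heap: [0-4 ALLOC][5-5 ALLOC][6-11 ALLOC][12-12 FREE][13-19 ALLOC][20-23 ALLOC][24-26 FREE]
Free blocks: [1 3] total_free=4 largest=3 -> 100*(4-3)/4 = 100/4 = 25

Answer: 25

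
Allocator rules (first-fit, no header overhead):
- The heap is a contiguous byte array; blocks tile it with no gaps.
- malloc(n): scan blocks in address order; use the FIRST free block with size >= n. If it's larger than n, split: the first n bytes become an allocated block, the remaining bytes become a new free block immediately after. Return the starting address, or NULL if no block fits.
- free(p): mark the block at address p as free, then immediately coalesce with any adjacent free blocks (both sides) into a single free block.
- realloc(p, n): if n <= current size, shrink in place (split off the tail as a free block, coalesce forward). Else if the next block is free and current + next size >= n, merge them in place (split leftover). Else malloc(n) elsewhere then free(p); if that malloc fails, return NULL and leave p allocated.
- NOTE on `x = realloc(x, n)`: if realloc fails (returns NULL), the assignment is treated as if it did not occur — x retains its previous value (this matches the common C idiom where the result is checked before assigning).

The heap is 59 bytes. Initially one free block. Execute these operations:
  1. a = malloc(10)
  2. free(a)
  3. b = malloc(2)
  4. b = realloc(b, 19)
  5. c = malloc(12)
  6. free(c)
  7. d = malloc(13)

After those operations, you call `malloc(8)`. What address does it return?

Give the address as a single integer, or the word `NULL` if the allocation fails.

Answer: 32

Derivation:
Op 1: a = malloc(10) -> a = 0; heap: [0-9 ALLOC][10-58 FREE]
Op 2: free(a) -> (freed a); heap: [0-58 FREE]
Op 3: b = malloc(2) -> b = 0; heap: [0-1 ALLOC][2-58 FREE]
Op 4: b = realloc(b, 19) -> b = 0; heap: [0-18 ALLOC][19-58 FREE]
Op 5: c = malloc(12) -> c = 19; heap: [0-18 ALLOC][19-30 ALLOC][31-58 FREE]
Op 6: free(c) -> (freed c); heap: [0-18 ALLOC][19-58 FREE]
Op 7: d = malloc(13) -> d = 19; heap: [0-18 ALLOC][19-31 ALLOC][32-58 FREE]
malloc(8): first-fit scan over [0-18 ALLOC][19-31 ALLOC][32-58 FREE] -> 32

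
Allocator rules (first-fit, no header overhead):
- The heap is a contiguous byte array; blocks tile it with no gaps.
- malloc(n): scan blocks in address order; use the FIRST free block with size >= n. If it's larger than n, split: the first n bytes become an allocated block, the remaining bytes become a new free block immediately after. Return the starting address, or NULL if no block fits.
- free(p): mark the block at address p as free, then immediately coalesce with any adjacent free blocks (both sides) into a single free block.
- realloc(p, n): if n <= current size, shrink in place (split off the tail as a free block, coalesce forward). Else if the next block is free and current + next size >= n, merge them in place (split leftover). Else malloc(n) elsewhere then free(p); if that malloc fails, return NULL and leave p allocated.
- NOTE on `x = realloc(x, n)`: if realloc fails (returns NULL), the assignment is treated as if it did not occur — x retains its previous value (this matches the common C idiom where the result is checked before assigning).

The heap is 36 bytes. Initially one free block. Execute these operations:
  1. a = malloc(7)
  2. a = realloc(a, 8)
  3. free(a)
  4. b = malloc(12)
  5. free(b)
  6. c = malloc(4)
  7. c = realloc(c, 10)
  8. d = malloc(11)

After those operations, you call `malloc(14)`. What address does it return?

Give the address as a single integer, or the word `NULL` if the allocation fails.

Answer: 21

Derivation:
Op 1: a = malloc(7) -> a = 0; heap: [0-6 ALLOC][7-35 FREE]
Op 2: a = realloc(a, 8) -> a = 0; heap: [0-7 ALLOC][8-35 FREE]
Op 3: free(a) -> (freed a); heap: [0-35 FREE]
Op 4: b = malloc(12) -> b = 0; heap: [0-11 ALLOC][12-35 FREE]
Op 5: free(b) -> (freed b); heap: [0-35 FREE]
Op 6: c = malloc(4) -> c = 0; heap: [0-3 ALLOC][4-35 FREE]
Op 7: c = realloc(c, 10) -> c = 0; heap: [0-9 ALLOC][10-35 FREE]
Op 8: d = malloc(11) -> d = 10; heap: [0-9 ALLOC][10-20 ALLOC][21-35 FREE]
malloc(14): first-fit scan over [0-9 ALLOC][10-20 ALLOC][21-35 FREE] -> 21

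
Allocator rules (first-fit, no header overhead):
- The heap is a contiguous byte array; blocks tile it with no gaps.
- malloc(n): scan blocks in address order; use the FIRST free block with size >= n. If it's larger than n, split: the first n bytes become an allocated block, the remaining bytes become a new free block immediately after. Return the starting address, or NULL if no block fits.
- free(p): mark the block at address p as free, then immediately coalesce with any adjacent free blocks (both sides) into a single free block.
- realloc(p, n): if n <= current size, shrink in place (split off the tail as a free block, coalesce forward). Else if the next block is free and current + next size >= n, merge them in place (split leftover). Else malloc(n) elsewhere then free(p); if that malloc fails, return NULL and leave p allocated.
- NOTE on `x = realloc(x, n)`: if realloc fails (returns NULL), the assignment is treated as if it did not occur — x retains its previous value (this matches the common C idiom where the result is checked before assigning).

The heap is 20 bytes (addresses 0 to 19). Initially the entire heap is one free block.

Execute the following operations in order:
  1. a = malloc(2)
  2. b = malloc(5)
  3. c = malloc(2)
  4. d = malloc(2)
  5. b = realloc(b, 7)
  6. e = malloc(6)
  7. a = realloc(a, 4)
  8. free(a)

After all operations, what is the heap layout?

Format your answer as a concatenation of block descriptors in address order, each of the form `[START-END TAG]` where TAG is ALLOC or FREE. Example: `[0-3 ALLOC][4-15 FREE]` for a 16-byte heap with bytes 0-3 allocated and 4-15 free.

Answer: [0-6 FREE][7-8 ALLOC][9-10 ALLOC][11-17 ALLOC][18-19 FREE]

Derivation:
Op 1: a = malloc(2) -> a = 0; heap: [0-1 ALLOC][2-19 FREE]
Op 2: b = malloc(5) -> b = 2; heap: [0-1 ALLOC][2-6 ALLOC][7-19 FREE]
Op 3: c = malloc(2) -> c = 7; heap: [0-1 ALLOC][2-6 ALLOC][7-8 ALLOC][9-19 FREE]
Op 4: d = malloc(2) -> d = 9; heap: [0-1 ALLOC][2-6 ALLOC][7-8 ALLOC][9-10 ALLOC][11-19 FREE]
Op 5: b = realloc(b, 7) -> b = 11; heap: [0-1 ALLOC][2-6 FREE][7-8 ALLOC][9-10 ALLOC][11-17 ALLOC][18-19 FREE]
Op 6: e = malloc(6) -> e = NULL; heap: [0-1 ALLOC][2-6 FREE][7-8 ALLOC][9-10 ALLOC][11-17 ALLOC][18-19 FREE]
Op 7: a = realloc(a, 4) -> a = 0; heap: [0-3 ALLOC][4-6 FREE][7-8 ALLOC][9-10 ALLOC][11-17 ALLOC][18-19 FREE]
Op 8: free(a) -> (freed a); heap: [0-6 FREE][7-8 ALLOC][9-10 ALLOC][11-17 ALLOC][18-19 FREE]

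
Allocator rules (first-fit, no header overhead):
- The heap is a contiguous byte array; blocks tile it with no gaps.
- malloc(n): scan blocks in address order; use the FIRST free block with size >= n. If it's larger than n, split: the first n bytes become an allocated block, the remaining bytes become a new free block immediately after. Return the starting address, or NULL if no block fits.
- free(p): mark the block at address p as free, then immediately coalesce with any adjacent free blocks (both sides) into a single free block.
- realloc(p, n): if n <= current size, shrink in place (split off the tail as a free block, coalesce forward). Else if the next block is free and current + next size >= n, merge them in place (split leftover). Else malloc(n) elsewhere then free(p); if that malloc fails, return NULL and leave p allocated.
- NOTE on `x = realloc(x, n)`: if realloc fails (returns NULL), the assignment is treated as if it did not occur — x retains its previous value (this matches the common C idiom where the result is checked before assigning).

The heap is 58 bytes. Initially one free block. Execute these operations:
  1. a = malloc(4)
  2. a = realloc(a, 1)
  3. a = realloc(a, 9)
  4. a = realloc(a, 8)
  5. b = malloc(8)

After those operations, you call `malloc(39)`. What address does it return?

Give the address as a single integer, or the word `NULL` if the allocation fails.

Op 1: a = malloc(4) -> a = 0; heap: [0-3 ALLOC][4-57 FREE]
Op 2: a = realloc(a, 1) -> a = 0; heap: [0-0 ALLOC][1-57 FREE]
Op 3: a = realloc(a, 9) -> a = 0; heap: [0-8 ALLOC][9-57 FREE]
Op 4: a = realloc(a, 8) -> a = 0; heap: [0-7 ALLOC][8-57 FREE]
Op 5: b = malloc(8) -> b = 8; heap: [0-7 ALLOC][8-15 ALLOC][16-57 FREE]
malloc(39): first-fit scan over [0-7 ALLOC][8-15 ALLOC][16-57 FREE] -> 16

Answer: 16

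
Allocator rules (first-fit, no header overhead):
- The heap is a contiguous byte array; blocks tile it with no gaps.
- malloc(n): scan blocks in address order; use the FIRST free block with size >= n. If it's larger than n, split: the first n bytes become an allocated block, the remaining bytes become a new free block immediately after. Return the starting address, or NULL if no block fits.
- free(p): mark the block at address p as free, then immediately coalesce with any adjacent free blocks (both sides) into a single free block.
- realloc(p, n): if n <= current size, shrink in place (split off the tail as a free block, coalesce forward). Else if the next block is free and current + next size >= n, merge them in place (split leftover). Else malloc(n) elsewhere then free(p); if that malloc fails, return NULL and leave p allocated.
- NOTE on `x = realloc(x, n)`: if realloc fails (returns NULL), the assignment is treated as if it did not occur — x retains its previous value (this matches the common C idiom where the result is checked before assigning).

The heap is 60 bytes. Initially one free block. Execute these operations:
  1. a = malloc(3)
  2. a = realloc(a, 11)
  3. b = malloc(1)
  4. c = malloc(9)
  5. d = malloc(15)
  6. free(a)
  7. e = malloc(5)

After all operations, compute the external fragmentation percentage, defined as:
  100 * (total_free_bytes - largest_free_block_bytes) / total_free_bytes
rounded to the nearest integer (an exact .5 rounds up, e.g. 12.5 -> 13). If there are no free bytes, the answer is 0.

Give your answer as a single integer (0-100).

Op 1: a = malloc(3) -> a = 0; heap: [0-2 ALLOC][3-59 FREE]
Op 2: a = realloc(a, 11) -> a = 0; heap: [0-10 ALLOC][11-59 FREE]
Op 3: b = malloc(1) -> b = 11; heap: [0-10 ALLOC][11-11 ALLOC][12-59 FREE]
Op 4: c = malloc(9) -> c = 12; heap: [0-10 ALLOC][11-11 ALLOC][12-20 ALLOC][21-59 FREE]
Op 5: d = malloc(15) -> d = 21; heap: [0-10 ALLOC][11-11 ALLOC][12-20 ALLOC][21-35 ALLOC][36-59 FREE]
Op 6: free(a) -> (freed a); heap: [0-10 FREE][11-11 ALLOC][12-20 ALLOC][21-35 ALLOC][36-59 FREE]
Op 7: e = malloc(5) -> e = 0; heap: [0-4 ALLOC][5-10 FREE][11-11 ALLOC][12-20 ALLOC][21-35 ALLOC][36-59 FREE]
Free blocks: [6 24] total_free=30 largest=24 -> 100*(30-24)/30 = 600/30 = 20

Answer: 20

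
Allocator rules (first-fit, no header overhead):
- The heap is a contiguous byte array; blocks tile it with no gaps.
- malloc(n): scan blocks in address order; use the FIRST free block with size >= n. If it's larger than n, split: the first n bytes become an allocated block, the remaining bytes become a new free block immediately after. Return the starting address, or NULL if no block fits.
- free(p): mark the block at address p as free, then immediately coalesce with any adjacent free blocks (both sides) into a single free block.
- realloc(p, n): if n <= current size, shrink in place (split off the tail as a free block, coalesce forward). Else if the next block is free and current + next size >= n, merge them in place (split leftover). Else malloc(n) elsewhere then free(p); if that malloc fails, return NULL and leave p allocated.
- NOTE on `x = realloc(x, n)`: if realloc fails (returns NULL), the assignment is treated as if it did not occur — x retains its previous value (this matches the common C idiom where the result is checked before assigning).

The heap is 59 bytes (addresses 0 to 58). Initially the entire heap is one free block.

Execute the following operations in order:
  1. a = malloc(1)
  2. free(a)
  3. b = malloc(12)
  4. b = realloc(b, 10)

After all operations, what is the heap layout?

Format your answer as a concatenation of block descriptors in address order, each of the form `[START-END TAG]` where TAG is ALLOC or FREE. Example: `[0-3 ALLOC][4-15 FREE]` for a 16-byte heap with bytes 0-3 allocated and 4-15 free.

Answer: [0-9 ALLOC][10-58 FREE]

Derivation:
Op 1: a = malloc(1) -> a = 0; heap: [0-0 ALLOC][1-58 FREE]
Op 2: free(a) -> (freed a); heap: [0-58 FREE]
Op 3: b = malloc(12) -> b = 0; heap: [0-11 ALLOC][12-58 FREE]
Op 4: b = realloc(b, 10) -> b = 0; heap: [0-9 ALLOC][10-58 FREE]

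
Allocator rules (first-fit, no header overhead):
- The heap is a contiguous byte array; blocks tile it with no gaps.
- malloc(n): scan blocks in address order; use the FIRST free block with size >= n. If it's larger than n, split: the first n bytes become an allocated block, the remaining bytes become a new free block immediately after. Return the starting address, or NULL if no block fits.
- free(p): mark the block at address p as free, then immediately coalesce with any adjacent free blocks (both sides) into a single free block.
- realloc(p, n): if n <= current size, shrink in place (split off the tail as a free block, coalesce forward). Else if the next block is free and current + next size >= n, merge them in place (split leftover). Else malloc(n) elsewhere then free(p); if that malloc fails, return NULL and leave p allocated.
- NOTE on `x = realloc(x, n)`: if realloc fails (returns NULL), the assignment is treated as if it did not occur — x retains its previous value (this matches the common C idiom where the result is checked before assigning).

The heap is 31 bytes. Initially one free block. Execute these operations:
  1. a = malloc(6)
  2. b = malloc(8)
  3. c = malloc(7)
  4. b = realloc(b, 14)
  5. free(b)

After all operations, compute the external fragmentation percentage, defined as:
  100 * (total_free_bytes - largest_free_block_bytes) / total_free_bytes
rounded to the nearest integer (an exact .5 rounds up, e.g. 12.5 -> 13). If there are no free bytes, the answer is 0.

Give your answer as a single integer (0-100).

Answer: 44

Derivation:
Op 1: a = malloc(6) -> a = 0; heap: [0-5 ALLOC][6-30 FREE]
Op 2: b = malloc(8) -> b = 6; heap: [0-5 ALLOC][6-13 ALLOC][14-30 FREE]
Op 3: c = malloc(7) -> c = 14; heap: [0-5 ALLOC][6-13 ALLOC][14-20 ALLOC][21-30 FREE]
Op 4: b = realloc(b, 14) -> NULL (b unchanged); heap: [0-5 ALLOC][6-13 ALLOC][14-20 ALLOC][21-30 FREE]
Op 5: free(b) -> (freed b); heap: [0-5 ALLOC][6-13 FREE][14-20 ALLOC][21-30 FREE]
Free blocks: [8 10] total_free=18 largest=10 -> 100*(18-10)/18 = 800/18 ≈ 44.444 -> rounds to 44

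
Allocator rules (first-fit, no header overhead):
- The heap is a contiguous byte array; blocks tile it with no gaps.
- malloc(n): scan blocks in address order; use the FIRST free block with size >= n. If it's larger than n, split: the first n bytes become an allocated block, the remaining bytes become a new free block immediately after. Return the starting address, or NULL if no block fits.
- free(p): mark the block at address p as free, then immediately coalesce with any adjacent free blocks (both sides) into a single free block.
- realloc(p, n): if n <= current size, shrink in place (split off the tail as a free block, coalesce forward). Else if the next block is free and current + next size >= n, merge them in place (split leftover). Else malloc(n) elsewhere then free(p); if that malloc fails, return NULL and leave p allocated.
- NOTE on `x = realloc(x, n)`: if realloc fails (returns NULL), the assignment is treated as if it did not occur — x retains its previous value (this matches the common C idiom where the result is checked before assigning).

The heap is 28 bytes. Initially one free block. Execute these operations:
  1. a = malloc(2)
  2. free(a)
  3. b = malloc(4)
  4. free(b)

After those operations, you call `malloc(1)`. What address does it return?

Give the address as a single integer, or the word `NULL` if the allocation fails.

Op 1: a = malloc(2) -> a = 0; heap: [0-1 ALLOC][2-27 FREE]
Op 2: free(a) -> (freed a); heap: [0-27 FREE]
Op 3: b = malloc(4) -> b = 0; heap: [0-3 ALLOC][4-27 FREE]
Op 4: free(b) -> (freed b); heap: [0-27 FREE]
malloc(1): first-fit scan over [0-27 FREE] -> 0

Answer: 0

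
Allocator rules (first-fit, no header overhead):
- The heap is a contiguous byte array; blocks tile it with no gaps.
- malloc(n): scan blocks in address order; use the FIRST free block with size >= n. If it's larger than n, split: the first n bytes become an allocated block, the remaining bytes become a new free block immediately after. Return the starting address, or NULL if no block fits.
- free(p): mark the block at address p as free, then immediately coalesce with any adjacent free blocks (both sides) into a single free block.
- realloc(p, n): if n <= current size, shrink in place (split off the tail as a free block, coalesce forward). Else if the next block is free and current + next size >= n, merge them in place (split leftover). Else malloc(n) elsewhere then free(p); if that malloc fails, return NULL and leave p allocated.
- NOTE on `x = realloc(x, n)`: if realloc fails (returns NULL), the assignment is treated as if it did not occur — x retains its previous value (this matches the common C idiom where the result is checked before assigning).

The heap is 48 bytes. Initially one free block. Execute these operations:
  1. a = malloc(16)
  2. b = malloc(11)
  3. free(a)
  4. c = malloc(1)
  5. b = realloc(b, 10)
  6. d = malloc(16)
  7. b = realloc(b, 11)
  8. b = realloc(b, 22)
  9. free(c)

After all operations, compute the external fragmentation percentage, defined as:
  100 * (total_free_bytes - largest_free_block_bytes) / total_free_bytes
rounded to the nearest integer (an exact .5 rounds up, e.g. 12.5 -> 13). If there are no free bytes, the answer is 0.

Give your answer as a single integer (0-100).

Op 1: a = malloc(16) -> a = 0; heap: [0-15 ALLOC][16-47 FREE]
Op 2: b = malloc(11) -> b = 16; heap: [0-15 ALLOC][16-26 ALLOC][27-47 FREE]
Op 3: free(a) -> (freed a); heap: [0-15 FREE][16-26 ALLOC][27-47 FREE]
Op 4: c = malloc(1) -> c = 0; heap: [0-0 ALLOC][1-15 FREE][16-26 ALLOC][27-47 FREE]
Op 5: b = realloc(b, 10) -> b = 16; heap: [0-0 ALLOC][1-15 FREE][16-25 ALLOC][26-47 FREE]
Op 6: d = malloc(16) -> d = 26; heap: [0-0 ALLOC][1-15 FREE][16-25 ALLOC][26-41 ALLOC][42-47 FREE]
Op 7: b = realloc(b, 11) -> b = 1; heap: [0-0 ALLOC][1-11 ALLOC][12-25 FREE][26-41 ALLOC][42-47 FREE]
Op 8: b = realloc(b, 22) -> b = 1; heap: [0-0 ALLOC][1-22 ALLOC][23-25 FREE][26-41 ALLOC][42-47 FREE]
Op 9: free(c) -> (freed c); heap: [0-0 FREE][1-22 ALLOC][23-25 FREE][26-41 ALLOC][42-47 FREE]
Free blocks: [1 3 6] total_free=10 largest=6 -> 100*(10-6)/10 = 400/10 = 40

Answer: 40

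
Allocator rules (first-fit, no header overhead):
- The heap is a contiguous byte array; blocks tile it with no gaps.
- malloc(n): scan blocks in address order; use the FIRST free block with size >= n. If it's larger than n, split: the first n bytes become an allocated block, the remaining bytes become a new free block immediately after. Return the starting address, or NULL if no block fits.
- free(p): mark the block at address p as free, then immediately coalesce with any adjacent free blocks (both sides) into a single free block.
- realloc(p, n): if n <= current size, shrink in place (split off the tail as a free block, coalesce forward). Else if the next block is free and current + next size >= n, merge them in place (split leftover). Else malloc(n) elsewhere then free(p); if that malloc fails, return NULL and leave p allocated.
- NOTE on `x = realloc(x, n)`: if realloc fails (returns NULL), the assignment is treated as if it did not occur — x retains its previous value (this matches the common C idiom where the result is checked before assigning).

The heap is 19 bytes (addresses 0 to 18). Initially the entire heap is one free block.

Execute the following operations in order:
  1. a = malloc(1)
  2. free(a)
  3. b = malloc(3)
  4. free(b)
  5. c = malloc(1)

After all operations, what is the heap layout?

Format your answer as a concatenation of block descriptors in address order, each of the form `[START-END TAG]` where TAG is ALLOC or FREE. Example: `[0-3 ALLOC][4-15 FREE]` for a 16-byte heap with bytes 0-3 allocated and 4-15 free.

Answer: [0-0 ALLOC][1-18 FREE]

Derivation:
Op 1: a = malloc(1) -> a = 0; heap: [0-0 ALLOC][1-18 FREE]
Op 2: free(a) -> (freed a); heap: [0-18 FREE]
Op 3: b = malloc(3) -> b = 0; heap: [0-2 ALLOC][3-18 FREE]
Op 4: free(b) -> (freed b); heap: [0-18 FREE]
Op 5: c = malloc(1) -> c = 0; heap: [0-0 ALLOC][1-18 FREE]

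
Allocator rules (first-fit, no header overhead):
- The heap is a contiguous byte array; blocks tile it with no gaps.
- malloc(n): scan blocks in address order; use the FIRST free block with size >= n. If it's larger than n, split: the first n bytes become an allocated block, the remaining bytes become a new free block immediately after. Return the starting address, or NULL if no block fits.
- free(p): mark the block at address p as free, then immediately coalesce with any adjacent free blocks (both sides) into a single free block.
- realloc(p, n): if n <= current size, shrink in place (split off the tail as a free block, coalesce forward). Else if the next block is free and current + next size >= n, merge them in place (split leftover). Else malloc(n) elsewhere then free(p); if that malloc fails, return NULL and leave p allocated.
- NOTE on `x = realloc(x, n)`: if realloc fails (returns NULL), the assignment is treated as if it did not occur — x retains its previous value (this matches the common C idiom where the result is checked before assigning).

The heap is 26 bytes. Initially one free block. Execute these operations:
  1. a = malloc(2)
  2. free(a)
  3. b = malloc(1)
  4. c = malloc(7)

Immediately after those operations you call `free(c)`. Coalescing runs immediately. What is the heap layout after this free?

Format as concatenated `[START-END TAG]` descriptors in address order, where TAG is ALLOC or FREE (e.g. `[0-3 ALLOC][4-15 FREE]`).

Op 1: a = malloc(2) -> a = 0; heap: [0-1 ALLOC][2-25 FREE]
Op 2: free(a) -> (freed a); heap: [0-25 FREE]
Op 3: b = malloc(1) -> b = 0; heap: [0-0 ALLOC][1-25 FREE]
Op 4: c = malloc(7) -> c = 1; heap: [0-0 ALLOC][1-7 ALLOC][8-25 FREE]
free(c): c = 1 -> block [1-7 ALLOC]; mark free, coalesce with adjacent free neighbors -> [0-0 ALLOC][1-25 FREE]

Answer: [0-0 ALLOC][1-25 FREE]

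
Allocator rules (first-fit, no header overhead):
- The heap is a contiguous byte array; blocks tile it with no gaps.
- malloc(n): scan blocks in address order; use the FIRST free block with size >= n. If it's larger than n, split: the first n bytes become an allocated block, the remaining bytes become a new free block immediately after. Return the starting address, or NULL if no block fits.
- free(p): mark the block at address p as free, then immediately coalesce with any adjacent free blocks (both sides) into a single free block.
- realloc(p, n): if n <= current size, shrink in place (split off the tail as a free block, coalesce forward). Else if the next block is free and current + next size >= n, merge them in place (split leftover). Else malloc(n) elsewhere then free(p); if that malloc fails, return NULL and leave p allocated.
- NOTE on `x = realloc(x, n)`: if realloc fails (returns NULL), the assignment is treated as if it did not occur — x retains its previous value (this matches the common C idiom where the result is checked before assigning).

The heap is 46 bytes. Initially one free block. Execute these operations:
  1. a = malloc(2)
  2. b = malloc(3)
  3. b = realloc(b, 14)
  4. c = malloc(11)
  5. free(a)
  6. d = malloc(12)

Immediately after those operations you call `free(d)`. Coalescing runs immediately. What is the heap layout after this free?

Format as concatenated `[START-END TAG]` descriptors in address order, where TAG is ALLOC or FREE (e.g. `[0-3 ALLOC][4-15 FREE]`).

Answer: [0-1 FREE][2-15 ALLOC][16-26 ALLOC][27-45 FREE]

Derivation:
Op 1: a = malloc(2) -> a = 0; heap: [0-1 ALLOC][2-45 FREE]
Op 2: b = malloc(3) -> b = 2; heap: [0-1 ALLOC][2-4 ALLOC][5-45 FREE]
Op 3: b = realloc(b, 14) -> b = 2; heap: [0-1 ALLOC][2-15 ALLOC][16-45 FREE]
Op 4: c = malloc(11) -> c = 16; heap: [0-1 ALLOC][2-15 ALLOC][16-26 ALLOC][27-45 FREE]
Op 5: free(a) -> (freed a); heap: [0-1 FREE][2-15 ALLOC][16-26 ALLOC][27-45 FREE]
Op 6: d = malloc(12) -> d = 27; heap: [0-1 FREE][2-15 ALLOC][16-26 ALLOC][27-38 ALLOC][39-45 FREE]
free(d): d = 27 -> block [27-38 ALLOC]; mark free, coalesce with adjacent free neighbors -> [0-1 FREE][2-15 ALLOC][16-26 ALLOC][27-45 FREE]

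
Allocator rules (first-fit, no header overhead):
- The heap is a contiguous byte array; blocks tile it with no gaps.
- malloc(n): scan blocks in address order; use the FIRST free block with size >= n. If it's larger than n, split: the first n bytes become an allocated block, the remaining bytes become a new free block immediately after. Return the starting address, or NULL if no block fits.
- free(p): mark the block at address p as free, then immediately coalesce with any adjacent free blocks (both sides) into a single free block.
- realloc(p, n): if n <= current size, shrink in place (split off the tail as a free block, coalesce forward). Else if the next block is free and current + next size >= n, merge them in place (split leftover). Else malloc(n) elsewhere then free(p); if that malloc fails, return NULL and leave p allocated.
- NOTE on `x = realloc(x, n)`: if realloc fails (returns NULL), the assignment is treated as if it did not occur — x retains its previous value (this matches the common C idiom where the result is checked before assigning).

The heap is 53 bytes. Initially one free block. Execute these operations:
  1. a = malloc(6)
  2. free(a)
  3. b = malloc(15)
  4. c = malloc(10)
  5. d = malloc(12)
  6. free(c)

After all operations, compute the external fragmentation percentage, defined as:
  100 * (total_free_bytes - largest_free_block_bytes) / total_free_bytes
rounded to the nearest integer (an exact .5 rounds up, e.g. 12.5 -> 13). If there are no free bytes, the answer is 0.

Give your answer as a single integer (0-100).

Op 1: a = malloc(6) -> a = 0; heap: [0-5 ALLOC][6-52 FREE]
Op 2: free(a) -> (freed a); heap: [0-52 FREE]
Op 3: b = malloc(15) -> b = 0; heap: [0-14 ALLOC][15-52 FREE]
Op 4: c = malloc(10) -> c = 15; heap: [0-14 ALLOC][15-24 ALLOC][25-52 FREE]
Op 5: d = malloc(12) -> d = 25; heap: [0-14 ALLOC][15-24 ALLOC][25-36 ALLOC][37-52 FREE]
Op 6: free(c) -> (freed c); heap: [0-14 ALLOC][15-24 FREE][25-36 ALLOC][37-52 FREE]
Free blocks: [10 16] total_free=26 largest=16 -> 100*(26-16)/26 = 1000/26 ≈ 38.462 -> rounds to 38

Answer: 38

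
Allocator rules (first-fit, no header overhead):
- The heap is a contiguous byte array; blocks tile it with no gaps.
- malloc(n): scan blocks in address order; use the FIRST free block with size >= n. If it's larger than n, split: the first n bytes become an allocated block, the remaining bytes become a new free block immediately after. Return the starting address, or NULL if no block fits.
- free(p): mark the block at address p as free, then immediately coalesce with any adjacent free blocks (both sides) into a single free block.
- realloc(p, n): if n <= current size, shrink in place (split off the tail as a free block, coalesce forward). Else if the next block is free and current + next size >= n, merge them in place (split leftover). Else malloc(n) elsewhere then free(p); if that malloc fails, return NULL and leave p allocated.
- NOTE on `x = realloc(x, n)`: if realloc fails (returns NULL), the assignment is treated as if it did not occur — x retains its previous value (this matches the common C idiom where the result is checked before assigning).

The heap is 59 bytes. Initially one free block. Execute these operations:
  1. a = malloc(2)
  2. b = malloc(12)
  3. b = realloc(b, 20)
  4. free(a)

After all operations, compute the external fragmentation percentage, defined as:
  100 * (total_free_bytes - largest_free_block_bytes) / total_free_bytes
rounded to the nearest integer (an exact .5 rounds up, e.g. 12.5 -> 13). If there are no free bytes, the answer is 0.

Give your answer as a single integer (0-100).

Answer: 5

Derivation:
Op 1: a = malloc(2) -> a = 0; heap: [0-1 ALLOC][2-58 FREE]
Op 2: b = malloc(12) -> b = 2; heap: [0-1 ALLOC][2-13 ALLOC][14-58 FREE]
Op 3: b = realloc(b, 20) -> b = 2; heap: [0-1 ALLOC][2-21 ALLOC][22-58 FREE]
Op 4: free(a) -> (freed a); heap: [0-1 FREE][2-21 ALLOC][22-58 FREE]
Free blocks: [2 37] total_free=39 largest=37 -> 100*(39-37)/39 = 200/39 ≈ 5.128 -> rounds to 5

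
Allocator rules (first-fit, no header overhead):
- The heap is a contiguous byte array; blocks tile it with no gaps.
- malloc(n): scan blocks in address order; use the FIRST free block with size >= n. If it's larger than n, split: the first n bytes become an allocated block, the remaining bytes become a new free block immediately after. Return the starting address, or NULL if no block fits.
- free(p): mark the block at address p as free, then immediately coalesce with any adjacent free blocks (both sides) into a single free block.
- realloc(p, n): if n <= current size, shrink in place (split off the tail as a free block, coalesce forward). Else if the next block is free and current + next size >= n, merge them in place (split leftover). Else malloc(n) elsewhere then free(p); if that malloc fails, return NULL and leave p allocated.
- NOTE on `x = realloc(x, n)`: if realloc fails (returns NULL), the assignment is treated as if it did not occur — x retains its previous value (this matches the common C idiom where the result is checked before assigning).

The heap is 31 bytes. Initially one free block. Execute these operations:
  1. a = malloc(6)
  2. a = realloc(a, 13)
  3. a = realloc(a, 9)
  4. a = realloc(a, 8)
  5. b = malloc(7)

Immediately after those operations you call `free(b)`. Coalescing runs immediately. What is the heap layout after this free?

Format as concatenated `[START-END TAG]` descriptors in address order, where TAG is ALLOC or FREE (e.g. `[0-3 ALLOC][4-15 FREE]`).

Answer: [0-7 ALLOC][8-30 FREE]

Derivation:
Op 1: a = malloc(6) -> a = 0; heap: [0-5 ALLOC][6-30 FREE]
Op 2: a = realloc(a, 13) -> a = 0; heap: [0-12 ALLOC][13-30 FREE]
Op 3: a = realloc(a, 9) -> a = 0; heap: [0-8 ALLOC][9-30 FREE]
Op 4: a = realloc(a, 8) -> a = 0; heap: [0-7 ALLOC][8-30 FREE]
Op 5: b = malloc(7) -> b = 8; heap: [0-7 ALLOC][8-14 ALLOC][15-30 FREE]
free(b): b = 8 -> block [8-14 ALLOC]; mark free, coalesce with adjacent free neighbors -> [0-7 ALLOC][8-30 FREE]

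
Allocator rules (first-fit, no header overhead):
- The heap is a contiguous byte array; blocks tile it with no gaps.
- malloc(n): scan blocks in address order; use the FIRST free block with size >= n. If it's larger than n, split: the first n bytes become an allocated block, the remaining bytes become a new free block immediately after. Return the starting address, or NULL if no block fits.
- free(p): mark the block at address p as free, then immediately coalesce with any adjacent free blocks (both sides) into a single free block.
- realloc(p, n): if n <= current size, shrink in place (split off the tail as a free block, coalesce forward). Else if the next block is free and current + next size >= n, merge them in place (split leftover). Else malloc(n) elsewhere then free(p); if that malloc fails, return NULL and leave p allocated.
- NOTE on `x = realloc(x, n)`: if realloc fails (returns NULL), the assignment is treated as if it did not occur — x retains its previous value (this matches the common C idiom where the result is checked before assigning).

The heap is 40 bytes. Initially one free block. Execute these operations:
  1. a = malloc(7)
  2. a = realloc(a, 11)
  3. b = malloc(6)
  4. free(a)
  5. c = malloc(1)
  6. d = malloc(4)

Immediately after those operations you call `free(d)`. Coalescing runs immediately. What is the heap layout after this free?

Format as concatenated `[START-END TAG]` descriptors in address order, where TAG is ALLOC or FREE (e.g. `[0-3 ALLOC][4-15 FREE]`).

Op 1: a = malloc(7) -> a = 0; heap: [0-6 ALLOC][7-39 FREE]
Op 2: a = realloc(a, 11) -> a = 0; heap: [0-10 ALLOC][11-39 FREE]
Op 3: b = malloc(6) -> b = 11; heap: [0-10 ALLOC][11-16 ALLOC][17-39 FREE]
Op 4: free(a) -> (freed a); heap: [0-10 FREE][11-16 ALLOC][17-39 FREE]
Op 5: c = malloc(1) -> c = 0; heap: [0-0 ALLOC][1-10 FREE][11-16 ALLOC][17-39 FREE]
Op 6: d = malloc(4) -> d = 1; heap: [0-0 ALLOC][1-4 ALLOC][5-10 FREE][11-16 ALLOC][17-39 FREE]
free(d): d = 1 -> block [1-4 ALLOC]; mark free, coalesce with adjacent free neighbors -> [0-0 ALLOC][1-10 FREE][11-16 ALLOC][17-39 FREE]

Answer: [0-0 ALLOC][1-10 FREE][11-16 ALLOC][17-39 FREE]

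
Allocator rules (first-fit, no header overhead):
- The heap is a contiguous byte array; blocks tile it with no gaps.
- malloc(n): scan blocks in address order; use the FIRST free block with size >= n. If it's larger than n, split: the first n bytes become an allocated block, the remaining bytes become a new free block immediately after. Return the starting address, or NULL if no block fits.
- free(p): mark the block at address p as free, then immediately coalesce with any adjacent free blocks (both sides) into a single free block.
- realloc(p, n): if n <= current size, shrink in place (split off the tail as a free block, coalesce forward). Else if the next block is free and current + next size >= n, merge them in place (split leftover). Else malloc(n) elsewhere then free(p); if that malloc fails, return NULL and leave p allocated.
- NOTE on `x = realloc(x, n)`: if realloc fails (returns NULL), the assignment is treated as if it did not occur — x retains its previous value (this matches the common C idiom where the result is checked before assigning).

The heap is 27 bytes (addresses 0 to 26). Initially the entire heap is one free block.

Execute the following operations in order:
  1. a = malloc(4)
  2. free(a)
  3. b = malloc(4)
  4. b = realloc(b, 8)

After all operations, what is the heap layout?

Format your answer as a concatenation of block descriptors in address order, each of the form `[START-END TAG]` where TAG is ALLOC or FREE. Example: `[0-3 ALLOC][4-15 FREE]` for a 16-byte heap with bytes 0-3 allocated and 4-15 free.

Answer: [0-7 ALLOC][8-26 FREE]

Derivation:
Op 1: a = malloc(4) -> a = 0; heap: [0-3 ALLOC][4-26 FREE]
Op 2: free(a) -> (freed a); heap: [0-26 FREE]
Op 3: b = malloc(4) -> b = 0; heap: [0-3 ALLOC][4-26 FREE]
Op 4: b = realloc(b, 8) -> b = 0; heap: [0-7 ALLOC][8-26 FREE]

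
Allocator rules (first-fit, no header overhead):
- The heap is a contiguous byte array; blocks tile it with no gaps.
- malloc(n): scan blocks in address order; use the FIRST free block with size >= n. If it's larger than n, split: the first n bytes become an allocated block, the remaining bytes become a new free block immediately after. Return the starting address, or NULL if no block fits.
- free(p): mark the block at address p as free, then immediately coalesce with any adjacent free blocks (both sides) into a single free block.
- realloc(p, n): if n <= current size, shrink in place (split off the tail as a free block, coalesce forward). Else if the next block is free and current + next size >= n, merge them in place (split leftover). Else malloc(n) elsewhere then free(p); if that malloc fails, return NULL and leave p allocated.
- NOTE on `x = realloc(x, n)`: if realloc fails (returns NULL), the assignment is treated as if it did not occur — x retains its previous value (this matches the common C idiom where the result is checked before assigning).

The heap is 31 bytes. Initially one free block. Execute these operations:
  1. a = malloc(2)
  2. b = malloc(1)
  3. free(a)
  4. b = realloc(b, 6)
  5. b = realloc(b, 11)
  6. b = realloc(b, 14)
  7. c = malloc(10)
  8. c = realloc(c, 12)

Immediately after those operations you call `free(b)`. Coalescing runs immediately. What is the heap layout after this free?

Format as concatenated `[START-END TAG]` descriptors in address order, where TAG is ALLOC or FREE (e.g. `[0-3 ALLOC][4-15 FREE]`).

Op 1: a = malloc(2) -> a = 0; heap: [0-1 ALLOC][2-30 FREE]
Op 2: b = malloc(1) -> b = 2; heap: [0-1 ALLOC][2-2 ALLOC][3-30 FREE]
Op 3: free(a) -> (freed a); heap: [0-1 FREE][2-2 ALLOC][3-30 FREE]
Op 4: b = realloc(b, 6) -> b = 2; heap: [0-1 FREE][2-7 ALLOC][8-30 FREE]
Op 5: b = realloc(b, 11) -> b = 2; heap: [0-1 FREE][2-12 ALLOC][13-30 FREE]
Op 6: b = realloc(b, 14) -> b = 2; heap: [0-1 FREE][2-15 ALLOC][16-30 FREE]
Op 7: c = malloc(10) -> c = 16; heap: [0-1 FREE][2-15 ALLOC][16-25 ALLOC][26-30 FREE]
Op 8: c = realloc(c, 12) -> c = 16; heap: [0-1 FREE][2-15 ALLOC][16-27 ALLOC][28-30 FREE]
free(b): b = 2 -> block [2-15 ALLOC]; mark free, coalesce with adjacent free neighbors -> [0-15 FREE][16-27 ALLOC][28-30 FREE]

Answer: [0-15 FREE][16-27 ALLOC][28-30 FREE]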